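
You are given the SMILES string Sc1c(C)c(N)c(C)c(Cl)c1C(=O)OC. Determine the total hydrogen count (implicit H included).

12

Walk through each heavy atom and fill implicit hydrogens from standard valence (C 4, N 3, O 2, S 2, halogen 1); for lowercase aromatic atoms, an aromatic c carries 1 H when it has two neighbours and 0 H with three, and aromatic n carries 0 H:
  atom 1: S, bond orders sum to 1 (valence 2) → 1 H
  atom 2: aromatic c, 3 neighbours → 0 H
  atom 3: aromatic c, 3 neighbours → 0 H
  atom 4: C, bond orders sum to 1 (valence 4) → 3 H
  atom 5: aromatic c, 3 neighbours → 0 H
  atom 6: N, bond orders sum to 1 (valence 3) → 2 H
  atom 7: aromatic c, 3 neighbours → 0 H
  atom 8: C, bond orders sum to 1 (valence 4) → 3 H
  atom 9: aromatic c, 3 neighbours → 0 H
  atom 10: Cl (halogen, monovalent) → 0 H
  atom 11: aromatic c, 3 neighbours → 0 H
  atom 12: C, bond orders sum to 4 (valence 4) → 0 H
  atom 13: O, bond orders sum to 2 (valence 2) → 0 H
  atom 14: O, bond orders sum to 2 (valence 2) → 0 H
  atom 15: C, bond orders sum to 1 (valence 4) → 3 H
Total hydrogens: 12.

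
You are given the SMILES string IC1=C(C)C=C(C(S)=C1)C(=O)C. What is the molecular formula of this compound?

C9H9IOS

Walk through each heavy atom and fill implicit hydrogens from standard valence (C 4, N 3, O 2, S 2, halogen 1):
  atom 1: I (halogen, monovalent) → 0 H
  atom 2: C, bond orders sum to 4 (valence 4) → 0 H
  atom 3: C, bond orders sum to 4 (valence 4) → 0 H
  atom 4: C, bond orders sum to 1 (valence 4) → 3 H
  atom 5: C, bond orders sum to 3 (valence 4) → 1 H
  atom 6: C, bond orders sum to 4 (valence 4) → 0 H
  atom 7: C, bond orders sum to 4 (valence 4) → 0 H
  atom 8: S, bond orders sum to 1 (valence 2) → 1 H
  atom 9: C, bond orders sum to 3 (valence 4) → 1 H
  atom 10: C, bond orders sum to 4 (valence 4) → 0 H
  atom 11: O, bond orders sum to 2 (valence 2) → 0 H
  atom 12: C, bond orders sum to 1 (valence 4) → 3 H
Totals → C:9, H:9, I:1, O:1, S:1.
In Hill order: C9H9IOS.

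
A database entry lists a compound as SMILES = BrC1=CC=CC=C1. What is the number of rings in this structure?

1

In SMILES, each pair of matching ring-closure digits denotes one ring-closing bond; the number of such bonds equals the number of independent rings.
Ring-closure bonds here: 1.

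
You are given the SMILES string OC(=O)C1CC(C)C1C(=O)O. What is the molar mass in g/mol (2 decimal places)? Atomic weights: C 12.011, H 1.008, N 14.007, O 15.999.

First, the molecular formula is C7H10O4 (counting implicit H from valence).
  C: 7 × 12.011 = 84.077
  H: 10 × 1.008 = 10.080
  O: 4 × 15.999 = 63.996
Sum: 7×12.011 + 10×1.008 + 4×15.999 = 158.153 → 158.15 g/mol.

158.15 g/mol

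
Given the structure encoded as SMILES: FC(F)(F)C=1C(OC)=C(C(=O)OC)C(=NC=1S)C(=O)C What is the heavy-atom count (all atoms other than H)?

20

Every atom symbol written in the SMILES (organic subset) is one heavy atom; implicit H are not written.
Heavy atoms by element → C:11, F:3, N:1, O:4, S:1.
Total: 20.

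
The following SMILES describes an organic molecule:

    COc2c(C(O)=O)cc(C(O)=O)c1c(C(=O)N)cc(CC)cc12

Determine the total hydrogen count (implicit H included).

15

Walk through each heavy atom and fill implicit hydrogens from standard valence (C 4, N 3, O 2, S 2, halogen 1); for lowercase aromatic atoms, an aromatic c carries 1 H when it has two neighbours and 0 H with three, and aromatic n carries 0 H:
  atom 1: C, bond orders sum to 1 (valence 4) → 3 H
  atom 2: O, bond orders sum to 2 (valence 2) → 0 H
  atom 3: aromatic c, 3 neighbours → 0 H
  atom 4: aromatic c, 3 neighbours → 0 H
  atom 5: C, bond orders sum to 4 (valence 4) → 0 H
  atom 6: O, bond orders sum to 1 (valence 2) → 1 H
  atom 7: O, bond orders sum to 2 (valence 2) → 0 H
  atom 8: aromatic c, 2 neighbours → 1 H
  atom 9: aromatic c, 3 neighbours → 0 H
  atom 10: C, bond orders sum to 4 (valence 4) → 0 H
  atom 11: O, bond orders sum to 1 (valence 2) → 1 H
  atom 12: O, bond orders sum to 2 (valence 2) → 0 H
  atom 13: aromatic c, 3 neighbours → 0 H
  atom 14: aromatic c, 3 neighbours → 0 H
  atom 15: C, bond orders sum to 4 (valence 4) → 0 H
  atom 16: O, bond orders sum to 2 (valence 2) → 0 H
  atom 17: N, bond orders sum to 1 (valence 3) → 2 H
  atom 18: aromatic c, 2 neighbours → 1 H
  atom 19: aromatic c, 3 neighbours → 0 H
  atom 20: C, bond orders sum to 2 (valence 4) → 2 H
  atom 21: C, bond orders sum to 1 (valence 4) → 3 H
  atom 22: aromatic c, 2 neighbours → 1 H
  atom 23: aromatic c, 3 neighbours → 0 H
Total hydrogens: 15.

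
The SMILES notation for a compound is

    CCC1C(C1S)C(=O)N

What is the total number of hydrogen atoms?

Walk through each heavy atom and fill implicit hydrogens from standard valence (C 4, N 3, O 2, S 2, halogen 1):
  atom 1: C, bond orders sum to 1 (valence 4) → 3 H
  atom 2: C, bond orders sum to 2 (valence 4) → 2 H
  atom 3: C, bond orders sum to 3 (valence 4) → 1 H
  atom 4: C, bond orders sum to 3 (valence 4) → 1 H
  atom 5: C, bond orders sum to 3 (valence 4) → 1 H
  atom 6: S, bond orders sum to 1 (valence 2) → 1 H
  atom 7: C, bond orders sum to 4 (valence 4) → 0 H
  atom 8: O, bond orders sum to 2 (valence 2) → 0 H
  atom 9: N, bond orders sum to 1 (valence 3) → 2 H
Total hydrogens: 11.

11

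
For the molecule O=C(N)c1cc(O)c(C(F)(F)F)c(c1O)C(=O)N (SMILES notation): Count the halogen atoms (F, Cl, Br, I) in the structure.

Halogen atoms appear at heavy-atom positions 10, 11, 12 (3×F).
Other groups present: 2 amide, 2 hydroxyl.
Halogen count: 3.

3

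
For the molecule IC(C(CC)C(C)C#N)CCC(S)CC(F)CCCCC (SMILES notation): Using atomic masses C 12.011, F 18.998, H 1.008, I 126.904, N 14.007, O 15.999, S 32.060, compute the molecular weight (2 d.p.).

First, the molecular formula is C17H31FINS (counting implicit H from valence).
  C: 17 × 12.011 = 204.187
  F: 1 × 18.998 = 18.998
  H: 31 × 1.008 = 31.248
  I: 1 × 126.904 = 126.904
  N: 1 × 14.007 = 14.007
  S: 1 × 32.060 = 32.060
Sum: 17×12.011 + 1×18.998 + 31×1.008 + 1×126.904 + 1×14.007 + 1×32.060 = 427.404 → 427.40 g/mol.

427.40 g/mol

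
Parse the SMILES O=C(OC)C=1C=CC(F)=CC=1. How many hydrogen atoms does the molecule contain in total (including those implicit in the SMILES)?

7

Walk through each heavy atom and fill implicit hydrogens from standard valence (C 4, N 3, O 2, S 2, halogen 1):
  atom 1: O, bond orders sum to 2 (valence 2) → 0 H
  atom 2: C, bond orders sum to 4 (valence 4) → 0 H
  atom 3: O, bond orders sum to 2 (valence 2) → 0 H
  atom 4: C, bond orders sum to 1 (valence 4) → 3 H
  atom 5: C, bond orders sum to 4 (valence 4) → 0 H
  atom 6: C, bond orders sum to 3 (valence 4) → 1 H
  atom 7: C, bond orders sum to 3 (valence 4) → 1 H
  atom 8: C, bond orders sum to 4 (valence 4) → 0 H
  atom 9: F (halogen, monovalent) → 0 H
  atom 10: C, bond orders sum to 3 (valence 4) → 1 H
  atom 11: C, bond orders sum to 3 (valence 4) → 1 H
Total hydrogens: 7.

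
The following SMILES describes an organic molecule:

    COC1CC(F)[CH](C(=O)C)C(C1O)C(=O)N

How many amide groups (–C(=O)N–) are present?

The amide motif appears at heavy-atom position 14 in the SMILES.
Other groups present: 1 ether, 1 hydroxyl, 1 ketone.
Amide count: 1.

1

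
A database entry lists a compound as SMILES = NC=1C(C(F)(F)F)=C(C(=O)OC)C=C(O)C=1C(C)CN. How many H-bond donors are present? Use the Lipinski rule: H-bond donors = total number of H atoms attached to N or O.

Donors: find every N or O and count the H atoms it carries.
  atom 1 (N): bond orders sum to 1 → 2 H
  atom 10 (O): bond orders sum to 2 → 0 H
  atom 11 (O): bond orders sum to 2 → 0 H
  atom 15 (O): bond orders sum to 1 → 1 H
  atom 20 (N): bond orders sum to 1 → 2 H
Lipinski HBD = 5.

5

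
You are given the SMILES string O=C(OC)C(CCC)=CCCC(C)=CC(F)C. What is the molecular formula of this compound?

C14H23FO2

Walk through each heavy atom and fill implicit hydrogens from standard valence (C 4, N 3, O 2, S 2, halogen 1):
  atom 1: O, bond orders sum to 2 (valence 2) → 0 H
  atom 2: C, bond orders sum to 4 (valence 4) → 0 H
  atom 3: O, bond orders sum to 2 (valence 2) → 0 H
  atom 4: C, bond orders sum to 1 (valence 4) → 3 H
  atom 5: C, bond orders sum to 4 (valence 4) → 0 H
  atom 6: C, bond orders sum to 2 (valence 4) → 2 H
  atom 7: C, bond orders sum to 2 (valence 4) → 2 H
  atom 8: C, bond orders sum to 1 (valence 4) → 3 H
  atom 9: C, bond orders sum to 3 (valence 4) → 1 H
  atom 10: C, bond orders sum to 2 (valence 4) → 2 H
  atom 11: C, bond orders sum to 2 (valence 4) → 2 H
  atom 12: C, bond orders sum to 4 (valence 4) → 0 H
  atom 13: C, bond orders sum to 1 (valence 4) → 3 H
  atom 14: C, bond orders sum to 3 (valence 4) → 1 H
  atom 15: C, bond orders sum to 3 (valence 4) → 1 H
  atom 16: F (halogen, monovalent) → 0 H
  atom 17: C, bond orders sum to 1 (valence 4) → 3 H
Totals → C:14, H:23, F:1, O:2.
In Hill order: C14H23FO2.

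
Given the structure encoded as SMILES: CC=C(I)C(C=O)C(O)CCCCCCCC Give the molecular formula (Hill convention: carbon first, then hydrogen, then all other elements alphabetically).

Walk through each heavy atom and fill implicit hydrogens from standard valence (C 4, N 3, O 2, S 2, halogen 1):
  atom 1: C, bond orders sum to 1 (valence 4) → 3 H
  atom 2: C, bond orders sum to 3 (valence 4) → 1 H
  atom 3: C, bond orders sum to 4 (valence 4) → 0 H
  atom 4: I (halogen, monovalent) → 0 H
  atom 5: C, bond orders sum to 3 (valence 4) → 1 H
  atom 6: C, bond orders sum to 3 (valence 4) → 1 H
  atom 7: O, bond orders sum to 2 (valence 2) → 0 H
  atom 8: C, bond orders sum to 3 (valence 4) → 1 H
  atom 9: O, bond orders sum to 1 (valence 2) → 1 H
  atom 10: C, bond orders sum to 2 (valence 4) → 2 H
  atom 11: C, bond orders sum to 2 (valence 4) → 2 H
  atom 12: C, bond orders sum to 2 (valence 4) → 2 H
  atom 13: C, bond orders sum to 2 (valence 4) → 2 H
  atom 14: C, bond orders sum to 2 (valence 4) → 2 H
  atom 15: C, bond orders sum to 2 (valence 4) → 2 H
  atom 16: C, bond orders sum to 2 (valence 4) → 2 H
  atom 17: C, bond orders sum to 1 (valence 4) → 3 H
Totals → C:14, H:25, I:1, O:2.
In Hill order: C14H25IO2.

C14H25IO2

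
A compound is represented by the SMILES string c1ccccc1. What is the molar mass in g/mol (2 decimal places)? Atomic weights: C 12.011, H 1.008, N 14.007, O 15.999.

First, the molecular formula is C6H6 (counting implicit H from valence).
  C: 6 × 12.011 = 72.066
  H: 6 × 1.008 = 6.048
Sum: 6×12.011 + 6×1.008 = 78.114 → 78.11 g/mol.

78.11 g/mol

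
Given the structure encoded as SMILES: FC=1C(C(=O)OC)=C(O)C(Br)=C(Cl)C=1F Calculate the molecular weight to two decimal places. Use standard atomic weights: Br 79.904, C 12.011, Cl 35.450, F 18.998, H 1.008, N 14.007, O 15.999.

301.47 g/mol

First, the molecular formula is C8H4BrClF2O3 (counting implicit H from valence).
  Br: 1 × 79.904 = 79.904
  C: 8 × 12.011 = 96.088
  Cl: 1 × 35.450 = 35.450
  F: 2 × 18.998 = 37.996
  H: 4 × 1.008 = 4.032
  O: 3 × 15.999 = 47.997
Sum: 1×79.904 + 8×12.011 + 1×35.450 + 2×18.998 + 4×1.008 + 3×15.999 = 301.467 → 301.47 g/mol.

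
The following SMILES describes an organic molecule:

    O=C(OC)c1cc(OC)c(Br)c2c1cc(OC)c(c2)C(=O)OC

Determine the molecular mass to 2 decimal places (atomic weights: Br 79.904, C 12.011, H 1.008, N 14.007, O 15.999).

First, the molecular formula is C16H15BrO6 (counting implicit H from valence).
  Br: 1 × 79.904 = 79.904
  C: 16 × 12.011 = 192.176
  H: 15 × 1.008 = 15.120
  O: 6 × 15.999 = 95.994
Sum: 1×79.904 + 16×12.011 + 15×1.008 + 6×15.999 = 383.194 → 383.19 g/mol.

383.19 g/mol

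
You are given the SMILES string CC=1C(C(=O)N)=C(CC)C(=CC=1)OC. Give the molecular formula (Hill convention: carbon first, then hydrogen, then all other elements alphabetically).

Walk through each heavy atom and fill implicit hydrogens from standard valence (C 4, N 3, O 2, S 2, halogen 1):
  atom 1: C, bond orders sum to 1 (valence 4) → 3 H
  atom 2: C, bond orders sum to 4 (valence 4) → 0 H
  atom 3: C, bond orders sum to 4 (valence 4) → 0 H
  atom 4: C, bond orders sum to 4 (valence 4) → 0 H
  atom 5: O, bond orders sum to 2 (valence 2) → 0 H
  atom 6: N, bond orders sum to 1 (valence 3) → 2 H
  atom 7: C, bond orders sum to 4 (valence 4) → 0 H
  atom 8: C, bond orders sum to 2 (valence 4) → 2 H
  atom 9: C, bond orders sum to 1 (valence 4) → 3 H
  atom 10: C, bond orders sum to 4 (valence 4) → 0 H
  atom 11: C, bond orders sum to 3 (valence 4) → 1 H
  atom 12: C, bond orders sum to 3 (valence 4) → 1 H
  atom 13: O, bond orders sum to 2 (valence 2) → 0 H
  atom 14: C, bond orders sum to 1 (valence 4) → 3 H
Totals → C:11, H:15, N:1, O:2.
In Hill order: C11H15NO2.

C11H15NO2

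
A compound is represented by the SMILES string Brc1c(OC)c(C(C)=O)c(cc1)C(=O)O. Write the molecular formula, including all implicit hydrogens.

C10H9BrO4

Walk through each heavy atom and fill implicit hydrogens from standard valence (C 4, N 3, O 2, S 2, halogen 1); for lowercase aromatic atoms, an aromatic c carries 1 H when it has two neighbours and 0 H with three, and aromatic n carries 0 H:
  atom 1: Br (halogen, monovalent) → 0 H
  atom 2: aromatic c, 3 neighbours → 0 H
  atom 3: aromatic c, 3 neighbours → 0 H
  atom 4: O, bond orders sum to 2 (valence 2) → 0 H
  atom 5: C, bond orders sum to 1 (valence 4) → 3 H
  atom 6: aromatic c, 3 neighbours → 0 H
  atom 7: C, bond orders sum to 4 (valence 4) → 0 H
  atom 8: C, bond orders sum to 1 (valence 4) → 3 H
  atom 9: O, bond orders sum to 2 (valence 2) → 0 H
  atom 10: aromatic c, 3 neighbours → 0 H
  atom 11: aromatic c, 2 neighbours → 1 H
  atom 12: aromatic c, 2 neighbours → 1 H
  atom 13: C, bond orders sum to 4 (valence 4) → 0 H
  atom 14: O, bond orders sum to 2 (valence 2) → 0 H
  atom 15: O, bond orders sum to 1 (valence 2) → 1 H
Totals → C:10, H:9, Br:1, O:4.
In Hill order: C10H9BrO4.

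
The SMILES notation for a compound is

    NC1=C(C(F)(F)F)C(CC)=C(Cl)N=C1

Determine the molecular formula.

C8H8ClF3N2

Walk through each heavy atom and fill implicit hydrogens from standard valence (C 4, N 3, O 2, S 2, halogen 1):
  atom 1: N, bond orders sum to 1 (valence 3) → 2 H
  atom 2: C, bond orders sum to 4 (valence 4) → 0 H
  atom 3: C, bond orders sum to 4 (valence 4) → 0 H
  atom 4: C, bond orders sum to 4 (valence 4) → 0 H
  atom 5: F (halogen, monovalent) → 0 H
  atom 6: F (halogen, monovalent) → 0 H
  atom 7: F (halogen, monovalent) → 0 H
  atom 8: C, bond orders sum to 4 (valence 4) → 0 H
  atom 9: C, bond orders sum to 2 (valence 4) → 2 H
  atom 10: C, bond orders sum to 1 (valence 4) → 3 H
  atom 11: C, bond orders sum to 4 (valence 4) → 0 H
  atom 12: Cl (halogen, monovalent) → 0 H
  atom 13: N, bond orders sum to 3 (valence 3) → 0 H
  atom 14: C, bond orders sum to 3 (valence 4) → 1 H
Totals → C:8, H:8, Cl:1, F:3, N:2.
In Hill order: C8H8ClF3N2.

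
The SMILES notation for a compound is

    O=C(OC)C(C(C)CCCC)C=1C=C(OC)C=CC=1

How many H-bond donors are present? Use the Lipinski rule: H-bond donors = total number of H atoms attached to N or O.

Donors: find every N or O and count the H atoms it carries.
  atom 1 (O): bond orders sum to 2 → 0 H
  atom 3 (O): bond orders sum to 2 → 0 H
  atom 15 (O): bond orders sum to 2 → 0 H
Lipinski HBD = 0.

0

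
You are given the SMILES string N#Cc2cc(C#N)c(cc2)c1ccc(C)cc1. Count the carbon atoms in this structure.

Count every carbon token in the SMILES (each C, including those in ring-closure positions and inside branches).
Carbon count: 15.

15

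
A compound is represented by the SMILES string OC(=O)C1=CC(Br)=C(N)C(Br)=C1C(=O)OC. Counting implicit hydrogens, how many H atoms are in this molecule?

Walk through each heavy atom and fill implicit hydrogens from standard valence (C 4, N 3, O 2, S 2, halogen 1):
  atom 1: O, bond orders sum to 1 (valence 2) → 1 H
  atom 2: C, bond orders sum to 4 (valence 4) → 0 H
  atom 3: O, bond orders sum to 2 (valence 2) → 0 H
  atom 4: C, bond orders sum to 4 (valence 4) → 0 H
  atom 5: C, bond orders sum to 3 (valence 4) → 1 H
  atom 6: C, bond orders sum to 4 (valence 4) → 0 H
  atom 7: Br (halogen, monovalent) → 0 H
  atom 8: C, bond orders sum to 4 (valence 4) → 0 H
  atom 9: N, bond orders sum to 1 (valence 3) → 2 H
  atom 10: C, bond orders sum to 4 (valence 4) → 0 H
  atom 11: Br (halogen, monovalent) → 0 H
  atom 12: C, bond orders sum to 4 (valence 4) → 0 H
  atom 13: C, bond orders sum to 4 (valence 4) → 0 H
  atom 14: O, bond orders sum to 2 (valence 2) → 0 H
  atom 15: O, bond orders sum to 2 (valence 2) → 0 H
  atom 16: C, bond orders sum to 1 (valence 4) → 3 H
Total hydrogens: 7.

7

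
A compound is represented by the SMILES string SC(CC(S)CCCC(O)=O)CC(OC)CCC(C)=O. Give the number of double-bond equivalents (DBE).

2

Degree of unsaturation = (number of rings) + (number of π bonds).
Ring closures in the SMILES: 0.
π bonds: 2 double bonds (each 1 DoU) → 2 DoU from unsaturation.
Total DoU = 0 + 2 = 2.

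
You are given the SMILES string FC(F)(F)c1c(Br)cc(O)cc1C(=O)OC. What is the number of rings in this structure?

In SMILES, each pair of matching ring-closure digits denotes one ring-closing bond; the number of such bonds equals the number of independent rings.
Ring-closure bonds here: 1.

1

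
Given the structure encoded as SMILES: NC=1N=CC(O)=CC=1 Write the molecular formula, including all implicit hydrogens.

Walk through each heavy atom and fill implicit hydrogens from standard valence (C 4, N 3, O 2, S 2, halogen 1):
  atom 1: N, bond orders sum to 1 (valence 3) → 2 H
  atom 2: C, bond orders sum to 4 (valence 4) → 0 H
  atom 3: N, bond orders sum to 3 (valence 3) → 0 H
  atom 4: C, bond orders sum to 3 (valence 4) → 1 H
  atom 5: C, bond orders sum to 4 (valence 4) → 0 H
  atom 6: O, bond orders sum to 1 (valence 2) → 1 H
  atom 7: C, bond orders sum to 3 (valence 4) → 1 H
  atom 8: C, bond orders sum to 3 (valence 4) → 1 H
Totals → C:5, H:6, N:2, O:1.
In Hill order: C5H6N2O.

C5H6N2O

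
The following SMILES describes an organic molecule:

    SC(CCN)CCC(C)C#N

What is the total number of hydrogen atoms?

16

Walk through each heavy atom and fill implicit hydrogens from standard valence (C 4, N 3, O 2, S 2, halogen 1):
  atom 1: S, bond orders sum to 1 (valence 2) → 1 H
  atom 2: C, bond orders sum to 3 (valence 4) → 1 H
  atom 3: C, bond orders sum to 2 (valence 4) → 2 H
  atom 4: C, bond orders sum to 2 (valence 4) → 2 H
  atom 5: N, bond orders sum to 1 (valence 3) → 2 H
  atom 6: C, bond orders sum to 2 (valence 4) → 2 H
  atom 7: C, bond orders sum to 2 (valence 4) → 2 H
  atom 8: C, bond orders sum to 3 (valence 4) → 1 H
  atom 9: C, bond orders sum to 1 (valence 4) → 3 H
  atom 10: C, bond orders sum to 4 (valence 4) → 0 H
  atom 11: N, bond orders sum to 3 (valence 3) → 0 H
Total hydrogens: 16.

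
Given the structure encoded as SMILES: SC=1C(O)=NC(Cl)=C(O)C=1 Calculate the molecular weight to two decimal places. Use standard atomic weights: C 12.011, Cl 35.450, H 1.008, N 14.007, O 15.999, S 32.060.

177.60 g/mol

First, the molecular formula is C5H4ClNO2S (counting implicit H from valence).
  C: 5 × 12.011 = 60.055
  Cl: 1 × 35.450 = 35.450
  H: 4 × 1.008 = 4.032
  N: 1 × 14.007 = 14.007
  O: 2 × 15.999 = 31.998
  S: 1 × 32.060 = 32.060
Sum: 5×12.011 + 1×35.450 + 4×1.008 + 1×14.007 + 2×15.999 + 1×32.060 = 177.602 → 177.60 g/mol.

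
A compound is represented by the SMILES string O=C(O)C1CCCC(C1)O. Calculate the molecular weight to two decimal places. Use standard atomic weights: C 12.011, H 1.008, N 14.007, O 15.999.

First, the molecular formula is C7H12O3 (counting implicit H from valence).
  C: 7 × 12.011 = 84.077
  H: 12 × 1.008 = 12.096
  O: 3 × 15.999 = 47.997
Sum: 7×12.011 + 12×1.008 + 3×15.999 = 144.170 → 144.17 g/mol.

144.17 g/mol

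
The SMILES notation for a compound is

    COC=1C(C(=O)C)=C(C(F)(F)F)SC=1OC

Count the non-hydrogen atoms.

16

Every atom symbol written in the SMILES (organic subset) is one heavy atom; implicit H are not written.
Heavy atoms by element → C:9, F:3, O:3, S:1.
Total: 16.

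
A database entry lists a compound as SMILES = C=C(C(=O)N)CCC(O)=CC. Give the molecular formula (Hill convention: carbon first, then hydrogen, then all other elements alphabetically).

Walk through each heavy atom and fill implicit hydrogens from standard valence (C 4, N 3, O 2, S 2, halogen 1):
  atom 1: C, bond orders sum to 2 (valence 4) → 2 H
  atom 2: C, bond orders sum to 4 (valence 4) → 0 H
  atom 3: C, bond orders sum to 4 (valence 4) → 0 H
  atom 4: O, bond orders sum to 2 (valence 2) → 0 H
  atom 5: N, bond orders sum to 1 (valence 3) → 2 H
  atom 6: C, bond orders sum to 2 (valence 4) → 2 H
  atom 7: C, bond orders sum to 2 (valence 4) → 2 H
  atom 8: C, bond orders sum to 4 (valence 4) → 0 H
  atom 9: O, bond orders sum to 1 (valence 2) → 1 H
  atom 10: C, bond orders sum to 3 (valence 4) → 1 H
  atom 11: C, bond orders sum to 1 (valence 4) → 3 H
Totals → C:8, H:13, N:1, O:2.

C8H13NO2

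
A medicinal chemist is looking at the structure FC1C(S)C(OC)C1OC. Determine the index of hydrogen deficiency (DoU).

Molecular formula: C6H11FO2S.
DoU = (2C + 2 + N − H − X) / 2, where X is the halogen count and O/S are ignored.
    = (2·6 + 2 + 0 − 11 − 1) / 2 = 2 / 2 = 1.

1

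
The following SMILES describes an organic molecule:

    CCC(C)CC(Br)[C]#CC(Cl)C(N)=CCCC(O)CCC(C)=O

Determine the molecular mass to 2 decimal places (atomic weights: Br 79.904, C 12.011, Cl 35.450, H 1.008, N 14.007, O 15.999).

406.79 g/mol

First, the molecular formula is C18H29BrClNO2 (counting implicit H from valence).
  Br: 1 × 79.904 = 79.904
  C: 18 × 12.011 = 216.198
  Cl: 1 × 35.450 = 35.450
  H: 29 × 1.008 = 29.232
  N: 1 × 14.007 = 14.007
  O: 2 × 15.999 = 31.998
Sum: 1×79.904 + 18×12.011 + 1×35.450 + 29×1.008 + 1×14.007 + 2×15.999 = 406.789 → 406.79 g/mol.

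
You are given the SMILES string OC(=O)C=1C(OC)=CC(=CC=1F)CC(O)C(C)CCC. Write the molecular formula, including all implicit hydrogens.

C15H21FO4

Walk through each heavy atom and fill implicit hydrogens from standard valence (C 4, N 3, O 2, S 2, halogen 1):
  atom 1: O, bond orders sum to 1 (valence 2) → 1 H
  atom 2: C, bond orders sum to 4 (valence 4) → 0 H
  atom 3: O, bond orders sum to 2 (valence 2) → 0 H
  atom 4: C, bond orders sum to 4 (valence 4) → 0 H
  atom 5: C, bond orders sum to 4 (valence 4) → 0 H
  atom 6: O, bond orders sum to 2 (valence 2) → 0 H
  atom 7: C, bond orders sum to 1 (valence 4) → 3 H
  atom 8: C, bond orders sum to 3 (valence 4) → 1 H
  atom 9: C, bond orders sum to 4 (valence 4) → 0 H
  atom 10: C, bond orders sum to 3 (valence 4) → 1 H
  atom 11: C, bond orders sum to 4 (valence 4) → 0 H
  atom 12: F (halogen, monovalent) → 0 H
  atom 13: C, bond orders sum to 2 (valence 4) → 2 H
  atom 14: C, bond orders sum to 3 (valence 4) → 1 H
  atom 15: O, bond orders sum to 1 (valence 2) → 1 H
  atom 16: C, bond orders sum to 3 (valence 4) → 1 H
  atom 17: C, bond orders sum to 1 (valence 4) → 3 H
  atom 18: C, bond orders sum to 2 (valence 4) → 2 H
  atom 19: C, bond orders sum to 2 (valence 4) → 2 H
  atom 20: C, bond orders sum to 1 (valence 4) → 3 H
Totals → C:15, H:21, F:1, O:4.
In Hill order: C15H21FO4.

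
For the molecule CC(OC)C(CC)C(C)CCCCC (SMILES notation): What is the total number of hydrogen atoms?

Walk through each heavy atom and fill implicit hydrogens from standard valence (C 4, N 3, O 2, S 2, halogen 1):
  atom 1: C, bond orders sum to 1 (valence 4) → 3 H
  atom 2: C, bond orders sum to 3 (valence 4) → 1 H
  atom 3: O, bond orders sum to 2 (valence 2) → 0 H
  atom 4: C, bond orders sum to 1 (valence 4) → 3 H
  atom 5: C, bond orders sum to 3 (valence 4) → 1 H
  atom 6: C, bond orders sum to 2 (valence 4) → 2 H
  atom 7: C, bond orders sum to 1 (valence 4) → 3 H
  atom 8: C, bond orders sum to 3 (valence 4) → 1 H
  atom 9: C, bond orders sum to 1 (valence 4) → 3 H
  atom 10: C, bond orders sum to 2 (valence 4) → 2 H
  atom 11: C, bond orders sum to 2 (valence 4) → 2 H
  atom 12: C, bond orders sum to 2 (valence 4) → 2 H
  atom 13: C, bond orders sum to 2 (valence 4) → 2 H
  atom 14: C, bond orders sum to 1 (valence 4) → 3 H
Total hydrogens: 28.

28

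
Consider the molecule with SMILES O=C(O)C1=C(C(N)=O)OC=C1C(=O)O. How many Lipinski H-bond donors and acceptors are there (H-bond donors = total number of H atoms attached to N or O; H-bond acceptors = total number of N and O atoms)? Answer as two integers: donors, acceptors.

4, 7

Donors: find every N or O and count the H atoms it carries.
  atom 1 (O): bond orders sum to 2 → 0 H
  atom 3 (O): bond orders sum to 1 → 1 H
  atom 7 (N): bond orders sum to 1 → 2 H
  atom 8 (O): bond orders sum to 2 → 0 H
  atom 9 (O): bond orders sum to 2 → 0 H
  atom 13 (O): bond orders sum to 2 → 0 H
  atom 14 (O): bond orders sum to 1 → 1 H
Lipinski HBD = 4.
Acceptors: N atoms = 1, O atoms = 6 → HBA = 7.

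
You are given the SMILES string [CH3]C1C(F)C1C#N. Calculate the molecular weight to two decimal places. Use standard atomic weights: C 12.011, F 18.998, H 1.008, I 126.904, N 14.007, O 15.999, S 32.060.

99.11 g/mol

First, the molecular formula is C5H6FN (counting implicit H from valence).
  C: 5 × 12.011 = 60.055
  F: 1 × 18.998 = 18.998
  H: 6 × 1.008 = 6.048
  N: 1 × 14.007 = 14.007
Sum: 5×12.011 + 1×18.998 + 6×1.008 + 1×14.007 = 99.108 → 99.11 g/mol.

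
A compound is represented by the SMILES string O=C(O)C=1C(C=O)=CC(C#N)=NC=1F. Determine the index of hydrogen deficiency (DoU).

Degree of unsaturation = (number of rings) + (number of π bonds).
Ring closures in the SMILES: 1.
π bonds: 5 double bonds (each 1 DoU), 1 triple bond (each 2 DoU) → 7 DoU from unsaturation.
Total DoU = 1 + 7 = 8.

8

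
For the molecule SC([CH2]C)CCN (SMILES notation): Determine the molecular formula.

Walk through each heavy atom and fill implicit hydrogens from standard valence (C 4, N 3, O 2, S 2, halogen 1):
  atom 1: S, bond orders sum to 1 (valence 2) → 1 H
  atom 2: C, bond orders sum to 3 (valence 4) → 1 H
  atom 3: C with explicit H count 2
  atom 4: C, bond orders sum to 1 (valence 4) → 3 H
  atom 5: C, bond orders sum to 2 (valence 4) → 2 H
  atom 6: C, bond orders sum to 2 (valence 4) → 2 H
  atom 7: N, bond orders sum to 1 (valence 3) → 2 H
Totals → C:5, H:13, N:1, S:1.

C5H13NS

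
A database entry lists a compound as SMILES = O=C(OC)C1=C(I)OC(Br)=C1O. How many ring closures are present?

In SMILES, each pair of matching ring-closure digits denotes one ring-closing bond; the number of such bonds equals the number of independent rings.
Ring-closure bonds here: 1.

1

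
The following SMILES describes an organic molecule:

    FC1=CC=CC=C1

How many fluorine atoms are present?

Scan the SMILES for F atoms (remember two-letter symbols like Cl and Br are single atoms).
Fluorine count: 1.

1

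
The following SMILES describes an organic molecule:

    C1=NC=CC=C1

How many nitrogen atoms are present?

Scan the SMILES for N atoms (remember two-letter symbols like Cl and Br are single atoms).
Nitrogen count: 1.

1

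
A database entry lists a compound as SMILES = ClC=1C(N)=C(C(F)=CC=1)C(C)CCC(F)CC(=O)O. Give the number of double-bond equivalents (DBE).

Molecular formula: C13H16ClF2NO2.
DoU = (2C + 2 + N − H − X) / 2, where X is the halogen count and O/S are ignored.
    = (2·13 + 2 + 1 − 16 − 3) / 2 = 10 / 2 = 5.

5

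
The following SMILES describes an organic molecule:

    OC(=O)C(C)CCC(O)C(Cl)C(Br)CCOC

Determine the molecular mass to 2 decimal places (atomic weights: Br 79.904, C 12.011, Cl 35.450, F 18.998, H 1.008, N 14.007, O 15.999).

331.63 g/mol

First, the molecular formula is C11H20BrClO4 (counting implicit H from valence).
  Br: 1 × 79.904 = 79.904
  C: 11 × 12.011 = 132.121
  Cl: 1 × 35.450 = 35.450
  H: 20 × 1.008 = 20.160
  O: 4 × 15.999 = 63.996
Sum: 1×79.904 + 11×12.011 + 1×35.450 + 20×1.008 + 4×15.999 = 331.631 → 331.63 g/mol.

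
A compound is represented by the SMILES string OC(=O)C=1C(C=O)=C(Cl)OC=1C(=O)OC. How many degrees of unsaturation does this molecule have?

6

Degree of unsaturation = (number of rings) + (number of π bonds).
Ring closures in the SMILES: 1.
π bonds: 5 double bonds (each 1 DoU) → 5 DoU from unsaturation.
Total DoU = 1 + 5 = 6.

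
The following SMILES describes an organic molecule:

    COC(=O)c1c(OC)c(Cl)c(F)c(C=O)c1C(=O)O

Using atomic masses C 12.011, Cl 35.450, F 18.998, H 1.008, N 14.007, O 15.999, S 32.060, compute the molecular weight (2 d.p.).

290.63 g/mol

First, the molecular formula is C11H8ClFO6 (counting implicit H from valence).
  C: 11 × 12.011 = 132.121
  Cl: 1 × 35.450 = 35.450
  F: 1 × 18.998 = 18.998
  H: 8 × 1.008 = 8.064
  O: 6 × 15.999 = 95.994
Sum: 11×12.011 + 1×35.450 + 1×18.998 + 8×1.008 + 6×15.999 = 290.627 → 290.63 g/mol.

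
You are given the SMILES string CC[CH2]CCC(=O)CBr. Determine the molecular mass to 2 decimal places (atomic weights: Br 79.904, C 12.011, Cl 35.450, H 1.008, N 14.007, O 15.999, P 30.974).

First, the molecular formula is C7H13BrO (counting implicit H from valence).
  Br: 1 × 79.904 = 79.904
  C: 7 × 12.011 = 84.077
  H: 13 × 1.008 = 13.104
  O: 1 × 15.999 = 15.999
Sum: 1×79.904 + 7×12.011 + 13×1.008 + 1×15.999 = 193.084 → 193.08 g/mol.

193.08 g/mol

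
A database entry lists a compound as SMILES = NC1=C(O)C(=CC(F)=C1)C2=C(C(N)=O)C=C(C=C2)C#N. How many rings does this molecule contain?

In SMILES, each pair of matching ring-closure digits denotes one ring-closing bond; the number of such bonds equals the number of independent rings.
Ring-closure bonds here: 2.

2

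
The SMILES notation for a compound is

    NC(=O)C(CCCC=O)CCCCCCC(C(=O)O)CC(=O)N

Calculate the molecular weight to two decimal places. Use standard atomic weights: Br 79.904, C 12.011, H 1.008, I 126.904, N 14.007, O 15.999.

328.41 g/mol

First, the molecular formula is C16H28N2O5 (counting implicit H from valence).
  C: 16 × 12.011 = 192.176
  H: 28 × 1.008 = 28.224
  N: 2 × 14.007 = 28.014
  O: 5 × 15.999 = 79.995
Sum: 16×12.011 + 28×1.008 + 2×14.007 + 5×15.999 = 328.409 → 328.41 g/mol.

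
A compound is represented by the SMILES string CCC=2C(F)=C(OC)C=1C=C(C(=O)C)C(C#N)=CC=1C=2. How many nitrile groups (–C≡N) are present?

1

The nitrile motif appears at heavy-atom position 16 in the SMILES.
Other groups present: 1 ether, 1 ketone.
Nitrile count: 1.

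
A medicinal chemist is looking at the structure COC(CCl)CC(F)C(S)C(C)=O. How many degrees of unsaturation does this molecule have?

1

Molecular formula: C8H14ClFO2S.
DoU = (2C + 2 + N − H − X) / 2, where X is the halogen count and O/S are ignored.
    = (2·8 + 2 + 0 − 14 − 2) / 2 = 2 / 2 = 1.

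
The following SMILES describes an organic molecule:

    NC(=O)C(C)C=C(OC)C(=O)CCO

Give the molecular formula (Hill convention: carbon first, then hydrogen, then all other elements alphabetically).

C9H15NO4

Walk through each heavy atom and fill implicit hydrogens from standard valence (C 4, N 3, O 2, S 2, halogen 1):
  atom 1: N, bond orders sum to 1 (valence 3) → 2 H
  atom 2: C, bond orders sum to 4 (valence 4) → 0 H
  atom 3: O, bond orders sum to 2 (valence 2) → 0 H
  atom 4: C, bond orders sum to 3 (valence 4) → 1 H
  atom 5: C, bond orders sum to 1 (valence 4) → 3 H
  atom 6: C, bond orders sum to 3 (valence 4) → 1 H
  atom 7: C, bond orders sum to 4 (valence 4) → 0 H
  atom 8: O, bond orders sum to 2 (valence 2) → 0 H
  atom 9: C, bond orders sum to 1 (valence 4) → 3 H
  atom 10: C, bond orders sum to 4 (valence 4) → 0 H
  atom 11: O, bond orders sum to 2 (valence 2) → 0 H
  atom 12: C, bond orders sum to 2 (valence 4) → 2 H
  atom 13: C, bond orders sum to 2 (valence 4) → 2 H
  atom 14: O, bond orders sum to 1 (valence 2) → 1 H
Totals → C:9, H:15, N:1, O:4.
In Hill order: C9H15NO4.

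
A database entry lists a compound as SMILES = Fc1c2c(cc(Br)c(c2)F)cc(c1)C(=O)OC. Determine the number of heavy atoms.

17

Every atom symbol written in the SMILES (organic subset) is one heavy atom; implicit H are not written.
Heavy atoms by element → Br:1, C:12, F:2, O:2.
Total: 17.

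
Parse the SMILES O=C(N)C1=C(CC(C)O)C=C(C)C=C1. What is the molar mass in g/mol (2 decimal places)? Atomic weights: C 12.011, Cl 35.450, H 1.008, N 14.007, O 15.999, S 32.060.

193.25 g/mol

First, the molecular formula is C11H15NO2 (counting implicit H from valence).
  C: 11 × 12.011 = 132.121
  H: 15 × 1.008 = 15.120
  N: 1 × 14.007 = 14.007
  O: 2 × 15.999 = 31.998
Sum: 11×12.011 + 15×1.008 + 1×14.007 + 2×15.999 = 193.246 → 193.25 g/mol.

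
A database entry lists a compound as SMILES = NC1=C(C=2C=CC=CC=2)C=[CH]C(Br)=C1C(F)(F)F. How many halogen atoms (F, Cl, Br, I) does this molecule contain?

4

Halogen atoms appear at heavy-atom positions 13, 16, 17, 18 (1×Br, 3×F).
Other groups present: 1 primary amine.
Halogen count: 4.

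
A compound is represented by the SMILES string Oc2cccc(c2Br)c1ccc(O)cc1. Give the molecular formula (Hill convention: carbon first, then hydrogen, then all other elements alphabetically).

C12H9BrO2

Walk through each heavy atom and fill implicit hydrogens from standard valence (C 4, N 3, O 2, S 2, halogen 1); for lowercase aromatic atoms, an aromatic c carries 1 H when it has two neighbours and 0 H with three, and aromatic n carries 0 H:
  atom 1: O, bond orders sum to 1 (valence 2) → 1 H
  atom 2: aromatic c, 3 neighbours → 0 H
  atom 3: aromatic c, 2 neighbours → 1 H
  atom 4: aromatic c, 2 neighbours → 1 H
  atom 5: aromatic c, 2 neighbours → 1 H
  atom 6: aromatic c, 3 neighbours → 0 H
  atom 7: aromatic c, 3 neighbours → 0 H
  atom 8: Br (halogen, monovalent) → 0 H
  atom 9: aromatic c, 3 neighbours → 0 H
  atom 10: aromatic c, 2 neighbours → 1 H
  atom 11: aromatic c, 2 neighbours → 1 H
  atom 12: aromatic c, 3 neighbours → 0 H
  atom 13: O, bond orders sum to 1 (valence 2) → 1 H
  atom 14: aromatic c, 2 neighbours → 1 H
  atom 15: aromatic c, 2 neighbours → 1 H
Totals → C:12, H:9, Br:1, O:2.
In Hill order: C12H9BrO2.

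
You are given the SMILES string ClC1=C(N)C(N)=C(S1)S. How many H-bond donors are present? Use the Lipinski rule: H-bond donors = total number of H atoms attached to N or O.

Donors: find every N or O and count the H atoms it carries.
  atom 4 (N): bond orders sum to 1 → 2 H
  atom 6 (N): bond orders sum to 1 → 2 H
Lipinski HBD = 4.

4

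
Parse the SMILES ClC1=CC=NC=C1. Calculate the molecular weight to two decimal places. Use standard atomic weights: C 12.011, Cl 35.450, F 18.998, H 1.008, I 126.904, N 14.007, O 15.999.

113.54 g/mol

First, the molecular formula is C5H4ClN (counting implicit H from valence).
  C: 5 × 12.011 = 60.055
  Cl: 1 × 35.450 = 35.450
  H: 4 × 1.008 = 4.032
  N: 1 × 14.007 = 14.007
Sum: 5×12.011 + 1×35.450 + 4×1.008 + 1×14.007 = 113.544 → 113.54 g/mol.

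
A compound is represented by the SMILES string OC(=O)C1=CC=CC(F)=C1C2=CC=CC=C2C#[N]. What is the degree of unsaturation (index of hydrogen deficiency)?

Molecular formula: C14H8FNO2.
DoU = (2C + 2 + N − H − X) / 2, where X is the halogen count and O/S are ignored.
    = (2·14 + 2 + 1 − 8 − 1) / 2 = 22 / 2 = 11.

11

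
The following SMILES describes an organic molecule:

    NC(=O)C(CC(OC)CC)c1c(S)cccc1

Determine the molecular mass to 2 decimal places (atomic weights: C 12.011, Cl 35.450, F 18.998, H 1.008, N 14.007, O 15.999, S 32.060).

253.36 g/mol

First, the molecular formula is C13H19NO2S (counting implicit H from valence).
  C: 13 × 12.011 = 156.143
  H: 19 × 1.008 = 19.152
  N: 1 × 14.007 = 14.007
  O: 2 × 15.999 = 31.998
  S: 1 × 32.060 = 32.060
Sum: 13×12.011 + 19×1.008 + 1×14.007 + 2×15.999 + 1×32.060 = 253.360 → 253.36 g/mol.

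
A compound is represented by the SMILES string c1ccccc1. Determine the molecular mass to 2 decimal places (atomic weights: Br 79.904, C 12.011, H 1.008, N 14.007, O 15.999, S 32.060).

First, the molecular formula is C6H6 (counting implicit H from valence).
  C: 6 × 12.011 = 72.066
  H: 6 × 1.008 = 6.048
Sum: 6×12.011 + 6×1.008 = 78.114 → 78.11 g/mol.

78.11 g/mol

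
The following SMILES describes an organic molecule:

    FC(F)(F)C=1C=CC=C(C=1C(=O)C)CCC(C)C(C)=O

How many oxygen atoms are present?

2

Scan the SMILES for O atoms (remember two-letter symbols like Cl and Br are single atoms).
Oxygen count: 2.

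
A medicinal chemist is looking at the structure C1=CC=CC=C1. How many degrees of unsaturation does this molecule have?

4

Molecular formula: C6H6.
DoU = (2C + 2 + N − H − X) / 2, where X is the halogen count and O/S are ignored.
    = (2·6 + 2 + 0 − 6 − 0) / 2 = 8 / 2 = 4.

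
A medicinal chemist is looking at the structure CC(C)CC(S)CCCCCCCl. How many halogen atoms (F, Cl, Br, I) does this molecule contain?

1

Halogen atoms appear at heavy-atom position 13 (1×Cl).
Other groups present: 1 thiol.
Halogen count: 1.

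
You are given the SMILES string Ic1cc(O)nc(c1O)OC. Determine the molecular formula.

Walk through each heavy atom and fill implicit hydrogens from standard valence (C 4, N 3, O 2, S 2, halogen 1); for lowercase aromatic atoms, an aromatic c carries 1 H when it has two neighbours and 0 H with three, and aromatic n carries 0 H:
  atom 1: I (halogen, monovalent) → 0 H
  atom 2: aromatic c, 3 neighbours → 0 H
  atom 3: aromatic c, 2 neighbours → 1 H
  atom 4: aromatic c, 3 neighbours → 0 H
  atom 5: O, bond orders sum to 1 (valence 2) → 1 H
  atom 6: aromatic n, 2 neighbours → 0 H
  atom 7: aromatic c, 3 neighbours → 0 H
  atom 8: aromatic c, 3 neighbours → 0 H
  atom 9: O, bond orders sum to 1 (valence 2) → 1 H
  atom 10: O, bond orders sum to 2 (valence 2) → 0 H
  atom 11: C, bond orders sum to 1 (valence 4) → 3 H
Totals → C:6, H:6, I:1, N:1, O:3.

C6H6INO3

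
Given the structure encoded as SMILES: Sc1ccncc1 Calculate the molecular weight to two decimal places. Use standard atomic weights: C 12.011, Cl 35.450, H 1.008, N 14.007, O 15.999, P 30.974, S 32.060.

First, the molecular formula is C5H5NS (counting implicit H from valence).
  C: 5 × 12.011 = 60.055
  H: 5 × 1.008 = 5.040
  N: 1 × 14.007 = 14.007
  S: 1 × 32.060 = 32.060
Sum: 5×12.011 + 5×1.008 + 1×14.007 + 1×32.060 = 111.162 → 111.16 g/mol.

111.16 g/mol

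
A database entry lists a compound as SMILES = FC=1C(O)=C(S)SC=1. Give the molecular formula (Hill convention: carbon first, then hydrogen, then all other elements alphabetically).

Walk through each heavy atom and fill implicit hydrogens from standard valence (C 4, N 3, O 2, S 2, halogen 1):
  atom 1: F (halogen, monovalent) → 0 H
  atom 2: C, bond orders sum to 4 (valence 4) → 0 H
  atom 3: C, bond orders sum to 4 (valence 4) → 0 H
  atom 4: O, bond orders sum to 1 (valence 2) → 1 H
  atom 5: C, bond orders sum to 4 (valence 4) → 0 H
  atom 6: S, bond orders sum to 1 (valence 2) → 1 H
  atom 7: S, bond orders sum to 2 (valence 2) → 0 H
  atom 8: C, bond orders sum to 3 (valence 4) → 1 H
Totals → C:4, H:3, F:1, O:1, S:2.

C4H3FOS2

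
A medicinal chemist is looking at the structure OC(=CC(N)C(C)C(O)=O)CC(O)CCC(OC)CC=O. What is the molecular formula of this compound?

Walk through each heavy atom and fill implicit hydrogens from standard valence (C 4, N 3, O 2, S 2, halogen 1):
  atom 1: O, bond orders sum to 1 (valence 2) → 1 H
  atom 2: C, bond orders sum to 4 (valence 4) → 0 H
  atom 3: C, bond orders sum to 3 (valence 4) → 1 H
  atom 4: C, bond orders sum to 3 (valence 4) → 1 H
  atom 5: N, bond orders sum to 1 (valence 3) → 2 H
  atom 6: C, bond orders sum to 3 (valence 4) → 1 H
  atom 7: C, bond orders sum to 1 (valence 4) → 3 H
  atom 8: C, bond orders sum to 4 (valence 4) → 0 H
  atom 9: O, bond orders sum to 1 (valence 2) → 1 H
  atom 10: O, bond orders sum to 2 (valence 2) → 0 H
  atom 11: C, bond orders sum to 2 (valence 4) → 2 H
  atom 12: C, bond orders sum to 3 (valence 4) → 1 H
  atom 13: O, bond orders sum to 1 (valence 2) → 1 H
  atom 14: C, bond orders sum to 2 (valence 4) → 2 H
  atom 15: C, bond orders sum to 2 (valence 4) → 2 H
  atom 16: C, bond orders sum to 3 (valence 4) → 1 H
  atom 17: O, bond orders sum to 2 (valence 2) → 0 H
  atom 18: C, bond orders sum to 1 (valence 4) → 3 H
  atom 19: C, bond orders sum to 2 (valence 4) → 2 H
  atom 20: C, bond orders sum to 3 (valence 4) → 1 H
  atom 21: O, bond orders sum to 2 (valence 2) → 0 H
Totals → C:14, H:25, N:1, O:6.
In Hill order: C14H25NO6.

C14H25NO6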